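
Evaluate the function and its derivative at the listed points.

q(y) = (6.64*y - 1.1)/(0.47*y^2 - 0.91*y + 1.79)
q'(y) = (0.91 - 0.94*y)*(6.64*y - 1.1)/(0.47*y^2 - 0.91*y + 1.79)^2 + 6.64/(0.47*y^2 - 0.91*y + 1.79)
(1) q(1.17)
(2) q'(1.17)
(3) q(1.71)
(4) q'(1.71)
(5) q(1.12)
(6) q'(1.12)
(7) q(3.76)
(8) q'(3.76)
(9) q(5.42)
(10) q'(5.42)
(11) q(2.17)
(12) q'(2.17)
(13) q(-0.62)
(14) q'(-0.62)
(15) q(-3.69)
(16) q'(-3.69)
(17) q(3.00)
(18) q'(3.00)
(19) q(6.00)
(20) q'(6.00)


(1) = 4.87
(2) = 4.18
(3) = 6.38
(4) = 1.36
(5) = 4.66
(6) = 4.39
(7) = 4.76
(8) = -1.17
(9) = 3.27
(10) = -0.66
(11) = 6.56
(12) = -0.38
(13) = -2.06
(14) = 1.41
(15) = -2.22
(16) = -0.27
(17) = 5.72
(18) = -1.30
(19) = 2.92
(20) = -0.54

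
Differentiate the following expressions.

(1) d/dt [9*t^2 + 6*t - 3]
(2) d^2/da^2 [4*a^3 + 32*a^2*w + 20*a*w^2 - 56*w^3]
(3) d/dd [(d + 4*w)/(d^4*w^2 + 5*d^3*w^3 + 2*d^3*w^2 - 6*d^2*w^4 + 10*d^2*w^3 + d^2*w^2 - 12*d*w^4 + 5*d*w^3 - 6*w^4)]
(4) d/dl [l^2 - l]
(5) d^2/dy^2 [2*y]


(1) = 18*t + 6
(2) = 24*a + 64*w
(3) = (d^4 + 5*d^3*w + 2*d^3 - 6*d^2*w^2 + 10*d^2*w + d^2 - 12*d*w^2 + 5*d*w - 6*w^2 - (d + 4*w)*(4*d^3 + 15*d^2*w + 6*d^2 - 12*d*w^2 + 20*d*w + 2*d - 12*w^2 + 5*w))/(w^2*(d^4 + 5*d^3*w + 2*d^3 - 6*d^2*w^2 + 10*d^2*w + d^2 - 12*d*w^2 + 5*d*w - 6*w^2)^2)
(4) = 2*l - 1
(5) = 0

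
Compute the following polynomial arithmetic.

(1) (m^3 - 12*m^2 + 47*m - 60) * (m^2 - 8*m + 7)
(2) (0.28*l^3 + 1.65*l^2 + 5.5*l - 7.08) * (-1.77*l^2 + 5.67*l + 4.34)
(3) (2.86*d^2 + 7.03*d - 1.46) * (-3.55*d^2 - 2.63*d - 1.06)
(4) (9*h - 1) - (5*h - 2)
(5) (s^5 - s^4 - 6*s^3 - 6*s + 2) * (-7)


(1) = m^5 - 20*m^4 + 150*m^3 - 520*m^2 + 809*m - 420
(2) = -0.4956*l^5 - 1.3329*l^4 + 0.8357*l^3 + 50.8776*l^2 - 16.2736*l - 30.7272
(3) = -10.153*d^4 - 32.4783*d^3 - 16.3375*d^2 - 3.612*d + 1.5476
(4) = 4*h + 1
(5) = -7*s^5 + 7*s^4 + 42*s^3 + 42*s - 14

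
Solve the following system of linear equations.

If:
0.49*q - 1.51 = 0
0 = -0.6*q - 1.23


Then:
No Solution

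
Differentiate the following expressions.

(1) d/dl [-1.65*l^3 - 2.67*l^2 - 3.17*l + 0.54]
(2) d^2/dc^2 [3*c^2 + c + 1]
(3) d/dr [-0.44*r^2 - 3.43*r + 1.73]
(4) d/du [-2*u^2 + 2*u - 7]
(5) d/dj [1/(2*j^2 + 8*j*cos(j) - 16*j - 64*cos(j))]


(1) = -4.95*l^2 - 5.34*l - 3.17
(2) = 6
(3) = -0.88*r - 3.43
(4) = 2 - 4*u
(5) = (2*j*sin(j) - j - 16*sin(j) - 2*cos(j) + 4)/((j - 8)^2*(j + 4*cos(j))^2)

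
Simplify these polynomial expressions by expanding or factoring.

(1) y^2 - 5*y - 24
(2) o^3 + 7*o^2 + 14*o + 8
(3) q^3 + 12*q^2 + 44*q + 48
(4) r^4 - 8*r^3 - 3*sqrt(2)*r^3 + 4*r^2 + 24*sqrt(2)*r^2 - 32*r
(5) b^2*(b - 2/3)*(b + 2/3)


(1) = (y - 8)*(y + 3)
(2) = (o + 1)*(o + 2)*(o + 4)
(3) = (q + 2)*(q + 4)*(q + 6)
(4) = r*(r - 8)*(r - 2*sqrt(2))*(r - sqrt(2))
(5) = b^4 - 4*b^2/9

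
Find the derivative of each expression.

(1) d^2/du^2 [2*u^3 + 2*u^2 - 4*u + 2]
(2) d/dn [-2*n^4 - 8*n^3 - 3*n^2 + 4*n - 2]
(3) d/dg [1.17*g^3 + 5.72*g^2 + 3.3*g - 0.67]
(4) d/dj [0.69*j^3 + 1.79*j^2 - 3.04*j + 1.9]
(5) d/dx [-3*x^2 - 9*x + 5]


(1) = 12*u + 4
(2) = -8*n^3 - 24*n^2 - 6*n + 4
(3) = 3.51*g^2 + 11.44*g + 3.3
(4) = 2.07*j^2 + 3.58*j - 3.04
(5) = -6*x - 9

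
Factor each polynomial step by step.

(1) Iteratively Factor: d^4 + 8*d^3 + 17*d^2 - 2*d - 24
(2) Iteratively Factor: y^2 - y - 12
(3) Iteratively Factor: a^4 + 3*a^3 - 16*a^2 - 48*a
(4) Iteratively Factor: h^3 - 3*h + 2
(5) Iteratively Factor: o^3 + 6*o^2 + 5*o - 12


(1) = (d - 1)*(d^3 + 9*d^2 + 26*d + 24) = (d - 1)*(d + 4)*(d^2 + 5*d + 6) = (d - 1)*(d + 2)*(d + 4)*(d + 3)
(2) = (y - 4)*(y + 3)
(3) = (a + 3)*(a^3 - 16*a) = a*(a + 3)*(a^2 - 16) = a*(a - 4)*(a + 3)*(a + 4)
(4) = (h + 2)*(h^2 - 2*h + 1) = (h - 1)*(h + 2)*(h - 1)
(5) = (o - 1)*(o^2 + 7*o + 12) = (o - 1)*(o + 4)*(o + 3)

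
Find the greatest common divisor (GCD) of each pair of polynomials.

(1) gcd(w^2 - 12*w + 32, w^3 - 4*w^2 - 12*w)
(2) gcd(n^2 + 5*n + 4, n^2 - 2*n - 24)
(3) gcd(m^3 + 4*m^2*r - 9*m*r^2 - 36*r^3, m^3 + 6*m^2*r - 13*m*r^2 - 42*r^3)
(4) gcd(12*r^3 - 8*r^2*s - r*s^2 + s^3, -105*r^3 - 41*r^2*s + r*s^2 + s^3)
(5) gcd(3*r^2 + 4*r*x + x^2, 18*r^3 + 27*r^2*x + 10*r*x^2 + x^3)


(1) = 1
(2) = n + 4
(3) = -m + 3*r
(4) = 3*r + s
(5) = gcd((r + x)*(3*r + x), (r + x)*(3*r + x)*(6*r + x)) = 3*r^2 + 4*r*x + x^2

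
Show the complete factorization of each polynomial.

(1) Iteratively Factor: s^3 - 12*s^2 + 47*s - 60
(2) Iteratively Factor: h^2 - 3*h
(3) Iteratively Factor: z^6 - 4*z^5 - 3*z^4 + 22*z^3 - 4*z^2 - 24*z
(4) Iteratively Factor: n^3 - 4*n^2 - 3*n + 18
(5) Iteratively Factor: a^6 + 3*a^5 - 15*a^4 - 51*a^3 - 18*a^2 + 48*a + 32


(1) = (s - 4)*(s^2 - 8*s + 15) = (s - 5)*(s - 4)*(s - 3)
(2) = (h)*(h - 3)
(3) = (z - 3)*(z^5 - z^4 - 6*z^3 + 4*z^2 + 8*z) = (z - 3)*(z - 2)*(z^4 + z^3 - 4*z^2 - 4*z) = z*(z - 3)*(z - 2)*(z^3 + z^2 - 4*z - 4) = z*(z - 3)*(z - 2)^2*(z^2 + 3*z + 2) = z*(z - 3)*(z - 2)^2*(z + 2)*(z + 1)
(4) = (n - 3)*(n^2 - n - 6) = (n - 3)^2*(n + 2)
(5) = (a + 1)*(a^5 + 2*a^4 - 17*a^3 - 34*a^2 + 16*a + 32) = (a + 1)*(a + 2)*(a^4 - 17*a^2 + 16) = (a + 1)^2*(a + 2)*(a^3 - a^2 - 16*a + 16) = (a - 4)*(a + 1)^2*(a + 2)*(a^2 + 3*a - 4) = (a - 4)*(a - 1)*(a + 1)^2*(a + 2)*(a + 4)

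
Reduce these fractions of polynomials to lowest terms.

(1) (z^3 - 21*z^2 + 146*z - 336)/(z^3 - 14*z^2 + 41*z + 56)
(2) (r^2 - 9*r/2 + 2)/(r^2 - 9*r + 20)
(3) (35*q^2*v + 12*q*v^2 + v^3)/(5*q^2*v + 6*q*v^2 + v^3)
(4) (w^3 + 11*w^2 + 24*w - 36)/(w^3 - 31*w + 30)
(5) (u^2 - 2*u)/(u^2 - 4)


(1) = (z - 6)/(z + 1)
(2) = (2*r - 1)/(2*r - 10)
(3) = (7*q + v)/(q + v)
(4) = (w + 6)/(w - 5)
(5) = u/(u + 2)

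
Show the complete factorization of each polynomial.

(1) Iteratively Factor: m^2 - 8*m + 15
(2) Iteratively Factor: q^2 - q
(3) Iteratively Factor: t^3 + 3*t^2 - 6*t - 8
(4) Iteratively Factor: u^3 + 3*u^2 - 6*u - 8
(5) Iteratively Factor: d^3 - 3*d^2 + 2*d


(1) = (m - 5)*(m - 3)
(2) = (q)*(q - 1)
(3) = (t - 2)*(t^2 + 5*t + 4) = (t - 2)*(t + 1)*(t + 4)
(4) = (u + 4)*(u^2 - u - 2) = (u + 1)*(u + 4)*(u - 2)
(5) = (d - 1)*(d^2 - 2*d) = (d - 2)*(d - 1)*(d)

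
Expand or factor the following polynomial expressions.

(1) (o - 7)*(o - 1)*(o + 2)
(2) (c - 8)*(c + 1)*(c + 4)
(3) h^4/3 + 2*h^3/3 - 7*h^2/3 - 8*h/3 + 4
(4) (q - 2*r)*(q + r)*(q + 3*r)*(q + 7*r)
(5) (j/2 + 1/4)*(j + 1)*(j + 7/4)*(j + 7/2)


(1) = o^3 - 6*o^2 - 9*o + 14
(2) = c^3 - 3*c^2 - 36*c - 32
(3) = (h/3 + 1)*(h - 2)*(h - 1)*(h + 2)
(4) = q^4 + 9*q^3*r + 9*q^2*r^2 - 41*q*r^3 - 42*r^4
(5) = j^4/2 + 27*j^3/8 + 29*j^2/4 + 189*j/32 + 49/32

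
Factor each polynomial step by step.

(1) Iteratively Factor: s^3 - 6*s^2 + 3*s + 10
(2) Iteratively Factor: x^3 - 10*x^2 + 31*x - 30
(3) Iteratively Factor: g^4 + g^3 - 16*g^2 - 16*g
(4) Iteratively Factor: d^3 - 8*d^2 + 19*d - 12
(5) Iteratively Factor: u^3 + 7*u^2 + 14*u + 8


(1) = (s - 5)*(s^2 - s - 2) = (s - 5)*(s + 1)*(s - 2)
(2) = (x - 2)*(x^2 - 8*x + 15) = (x - 3)*(x - 2)*(x - 5)
(3) = (g + 4)*(g^3 - 3*g^2 - 4*g) = (g - 4)*(g + 4)*(g^2 + g) = g*(g - 4)*(g + 4)*(g + 1)
(4) = (d - 1)*(d^2 - 7*d + 12) = (d - 4)*(d - 1)*(d - 3)
(5) = (u + 2)*(u^2 + 5*u + 4) = (u + 2)*(u + 4)*(u + 1)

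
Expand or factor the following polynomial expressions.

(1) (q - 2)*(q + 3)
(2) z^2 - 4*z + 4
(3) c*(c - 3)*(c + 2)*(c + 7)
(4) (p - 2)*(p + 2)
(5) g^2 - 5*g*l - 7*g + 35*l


(1) = q^2 + q - 6
(2) = (z - 2)^2
(3) = c^4 + 6*c^3 - 13*c^2 - 42*c
(4) = p^2 - 4
(5) = (g - 7)*(g - 5*l)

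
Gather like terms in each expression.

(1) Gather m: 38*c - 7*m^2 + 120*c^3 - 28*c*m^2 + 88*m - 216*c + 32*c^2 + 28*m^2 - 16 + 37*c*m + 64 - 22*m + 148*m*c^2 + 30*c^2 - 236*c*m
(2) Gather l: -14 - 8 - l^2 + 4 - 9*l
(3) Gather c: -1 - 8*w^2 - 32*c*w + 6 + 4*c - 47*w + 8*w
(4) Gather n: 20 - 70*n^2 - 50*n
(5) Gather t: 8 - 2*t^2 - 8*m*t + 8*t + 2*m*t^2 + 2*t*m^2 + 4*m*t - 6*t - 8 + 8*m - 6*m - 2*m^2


(1) = 120*c^3 + 62*c^2 - 178*c + m^2*(21 - 28*c) + m*(148*c^2 - 199*c + 66) + 48
(2) = -l^2 - 9*l - 18
(3) = c*(4 - 32*w) - 8*w^2 - 39*w + 5
(4) = -70*n^2 - 50*n + 20
(5) = -2*m^2 + 2*m + t^2*(2*m - 2) + t*(2*m^2 - 4*m + 2)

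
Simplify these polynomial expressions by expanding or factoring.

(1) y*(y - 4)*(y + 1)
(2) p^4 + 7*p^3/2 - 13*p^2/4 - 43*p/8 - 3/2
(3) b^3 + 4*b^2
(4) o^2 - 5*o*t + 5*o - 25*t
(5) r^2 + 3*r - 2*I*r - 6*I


(1) = y^3 - 3*y^2 - 4*y
(2) = (p - 3/2)*(p + 1/2)^2*(p + 4)
(3) = b^2*(b + 4)
(4) = (o + 5)*(o - 5*t)
(5) = (r + 3)*(r - 2*I)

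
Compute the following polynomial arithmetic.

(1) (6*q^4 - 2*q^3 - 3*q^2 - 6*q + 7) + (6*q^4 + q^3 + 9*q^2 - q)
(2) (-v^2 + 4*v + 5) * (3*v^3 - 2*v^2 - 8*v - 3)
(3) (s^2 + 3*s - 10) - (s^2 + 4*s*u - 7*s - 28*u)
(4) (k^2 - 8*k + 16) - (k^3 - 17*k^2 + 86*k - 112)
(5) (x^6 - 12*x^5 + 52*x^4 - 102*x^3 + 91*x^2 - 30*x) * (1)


(1) = 12*q^4 - q^3 + 6*q^2 - 7*q + 7
(2) = -3*v^5 + 14*v^4 + 15*v^3 - 39*v^2 - 52*v - 15
(3) = -4*s*u + 10*s + 28*u - 10
(4) = -k^3 + 18*k^2 - 94*k + 128
(5) = x^6 - 12*x^5 + 52*x^4 - 102*x^3 + 91*x^2 - 30*x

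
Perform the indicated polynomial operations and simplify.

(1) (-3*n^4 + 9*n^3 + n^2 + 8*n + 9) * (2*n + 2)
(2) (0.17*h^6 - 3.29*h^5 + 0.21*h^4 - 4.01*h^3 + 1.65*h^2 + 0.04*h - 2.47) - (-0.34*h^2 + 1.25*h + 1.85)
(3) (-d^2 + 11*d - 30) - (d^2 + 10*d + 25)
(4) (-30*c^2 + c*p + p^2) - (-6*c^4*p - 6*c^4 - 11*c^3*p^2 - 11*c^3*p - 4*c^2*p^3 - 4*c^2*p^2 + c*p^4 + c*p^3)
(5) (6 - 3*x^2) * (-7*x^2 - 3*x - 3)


(1) = -6*n^5 + 12*n^4 + 20*n^3 + 18*n^2 + 34*n + 18
(2) = 0.17*h^6 - 3.29*h^5 + 0.21*h^4 - 4.01*h^3 + 1.99*h^2 - 1.21*h - 4.32
(3) = -2*d^2 + d - 55
(4) = 6*c^4*p + 6*c^4 + 11*c^3*p^2 + 11*c^3*p + 4*c^2*p^3 + 4*c^2*p^2 - 30*c^2 - c*p^4 - c*p^3 + c*p + p^2
(5) = 21*x^4 + 9*x^3 - 33*x^2 - 18*x - 18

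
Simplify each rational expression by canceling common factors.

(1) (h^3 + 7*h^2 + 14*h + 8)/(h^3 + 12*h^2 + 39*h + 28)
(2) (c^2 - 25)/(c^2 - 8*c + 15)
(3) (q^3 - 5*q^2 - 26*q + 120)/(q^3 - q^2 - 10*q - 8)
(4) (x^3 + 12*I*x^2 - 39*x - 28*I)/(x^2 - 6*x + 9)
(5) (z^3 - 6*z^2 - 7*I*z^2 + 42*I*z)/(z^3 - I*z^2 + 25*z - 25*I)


(1) = (h + 2)/(h + 7)
(2) = (c + 5)/(c - 3)
(3) = (q^2 - q - 30)/(q^2 + 3*q + 2)
(4) = (x^3 + 12*I*x^2 - 39*x - 28*I)/(x^2 - 6*x + 9)
(5) = (z^3 + z^2*(-6 - 7*I) + 42*I*z)/(z^3 - I*z^2 + 25*z - 25*I)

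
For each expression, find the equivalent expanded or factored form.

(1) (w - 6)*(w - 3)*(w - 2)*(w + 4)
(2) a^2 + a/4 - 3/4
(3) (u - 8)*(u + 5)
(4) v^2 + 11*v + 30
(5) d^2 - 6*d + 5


(1) = w^4 - 7*w^3 - 8*w^2 + 108*w - 144
(2) = (a - 3/4)*(a + 1)
(3) = u^2 - 3*u - 40
(4) = (v + 5)*(v + 6)
(5) = (d - 5)*(d - 1)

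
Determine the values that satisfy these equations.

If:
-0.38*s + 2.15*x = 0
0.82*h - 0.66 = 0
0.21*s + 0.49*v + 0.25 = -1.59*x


Then:
h = 0.80
s = 5.65789473684211*x
v = -5.66970998925886*x - 0.510204081632653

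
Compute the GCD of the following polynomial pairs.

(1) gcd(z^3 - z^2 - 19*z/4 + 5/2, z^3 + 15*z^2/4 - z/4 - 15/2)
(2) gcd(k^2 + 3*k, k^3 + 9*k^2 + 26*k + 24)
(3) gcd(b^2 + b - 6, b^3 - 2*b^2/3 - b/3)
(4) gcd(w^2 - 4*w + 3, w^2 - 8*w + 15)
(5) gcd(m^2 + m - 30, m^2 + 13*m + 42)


(1) = z + 2
(2) = k + 3
(3) = gcd((b - 2)*(b + 3), b*(b - 1)*(b + 1/3)) = 1
(4) = w - 3
(5) = m + 6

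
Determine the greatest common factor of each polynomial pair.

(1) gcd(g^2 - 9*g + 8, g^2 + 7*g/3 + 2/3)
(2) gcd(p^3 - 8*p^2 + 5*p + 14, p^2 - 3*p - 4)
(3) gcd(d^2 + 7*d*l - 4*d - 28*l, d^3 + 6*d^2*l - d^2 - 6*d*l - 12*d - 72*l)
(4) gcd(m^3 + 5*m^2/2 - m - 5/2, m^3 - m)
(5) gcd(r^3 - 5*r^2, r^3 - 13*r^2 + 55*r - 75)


(1) = gcd((g - 8)*(g - 1), (g + 1/3)*(g + 2)) = 1
(2) = gcd((p - 7)*(p - 2)*(p + 1), (p - 4)*(p + 1)) = p + 1
(3) = gcd((d - 4)*(d + 7*l), (d - 4)*(d + 3)*(d + 6*l)) = d - 4
(4) = m^2 - 1
(5) = r - 5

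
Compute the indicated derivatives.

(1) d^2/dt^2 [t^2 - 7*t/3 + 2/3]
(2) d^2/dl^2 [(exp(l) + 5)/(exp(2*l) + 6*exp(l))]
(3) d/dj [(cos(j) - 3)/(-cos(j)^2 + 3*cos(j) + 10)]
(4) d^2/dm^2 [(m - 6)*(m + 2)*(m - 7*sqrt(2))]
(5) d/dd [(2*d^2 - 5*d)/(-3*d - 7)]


(1) = 2
(2) = (exp(3*l) + 14*exp(2*l) + 90*exp(l) + 180)*exp(-l)/(exp(3*l) + 18*exp(2*l) + 108*exp(l) + 216)
(3) = (sin(j)^2 + 6*cos(j) - 20)*sin(j)/(sin(j)^2 + 3*cos(j) + 9)^2
(4) = 6*m - 14*sqrt(2) - 8
(5) = (-6*d^2 - 28*d + 35)/(9*d^2 + 42*d + 49)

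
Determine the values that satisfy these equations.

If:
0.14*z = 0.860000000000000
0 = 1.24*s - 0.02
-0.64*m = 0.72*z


Then:
m = -6.91
s = 0.02
z = 6.14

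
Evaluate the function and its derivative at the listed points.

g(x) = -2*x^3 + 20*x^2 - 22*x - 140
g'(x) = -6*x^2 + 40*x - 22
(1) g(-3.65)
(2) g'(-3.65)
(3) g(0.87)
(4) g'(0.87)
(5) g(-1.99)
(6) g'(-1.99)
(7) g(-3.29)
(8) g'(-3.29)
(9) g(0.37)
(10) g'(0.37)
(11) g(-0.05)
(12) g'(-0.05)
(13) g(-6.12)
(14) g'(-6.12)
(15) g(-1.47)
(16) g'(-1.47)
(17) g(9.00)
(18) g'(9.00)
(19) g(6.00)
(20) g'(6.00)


(1) = 304.00
(2) = -247.94
(3) = -145.32
(4) = 8.26
(5) = -1.26
(6) = -125.36
(7) = 220.08
(8) = -218.54
(9) = -145.50
(10) = -8.02
(11) = -138.85
(12) = -24.02
(13) = 1202.17
(14) = -491.53
(15) = -58.09
(16) = -93.77
(17) = -176.00
(18) = -148.00
(19) = 16.00
(20) = 2.00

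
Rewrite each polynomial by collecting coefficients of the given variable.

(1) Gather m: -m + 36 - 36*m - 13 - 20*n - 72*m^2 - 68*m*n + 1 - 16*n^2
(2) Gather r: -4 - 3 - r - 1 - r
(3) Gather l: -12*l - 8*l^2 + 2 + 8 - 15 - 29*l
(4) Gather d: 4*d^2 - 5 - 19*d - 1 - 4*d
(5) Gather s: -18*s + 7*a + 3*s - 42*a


(1) = -72*m^2 + m*(-68*n - 37) - 16*n^2 - 20*n + 24
(2) = -2*r - 8
(3) = -8*l^2 - 41*l - 5
(4) = 4*d^2 - 23*d - 6
(5) = -35*a - 15*s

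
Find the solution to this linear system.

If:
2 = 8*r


Then:
r = 1/4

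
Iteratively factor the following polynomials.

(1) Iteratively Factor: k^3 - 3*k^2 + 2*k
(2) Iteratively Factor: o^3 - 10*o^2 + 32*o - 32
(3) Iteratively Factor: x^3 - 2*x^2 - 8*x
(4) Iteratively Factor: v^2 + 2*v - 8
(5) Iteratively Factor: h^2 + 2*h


(1) = (k - 1)*(k^2 - 2*k) = (k - 2)*(k - 1)*(k)
(2) = (o - 4)*(o^2 - 6*o + 8) = (o - 4)^2*(o - 2)
(3) = (x + 2)*(x^2 - 4*x) = (x - 4)*(x + 2)*(x)
(4) = (v - 2)*(v + 4)
(5) = (h)*(h + 2)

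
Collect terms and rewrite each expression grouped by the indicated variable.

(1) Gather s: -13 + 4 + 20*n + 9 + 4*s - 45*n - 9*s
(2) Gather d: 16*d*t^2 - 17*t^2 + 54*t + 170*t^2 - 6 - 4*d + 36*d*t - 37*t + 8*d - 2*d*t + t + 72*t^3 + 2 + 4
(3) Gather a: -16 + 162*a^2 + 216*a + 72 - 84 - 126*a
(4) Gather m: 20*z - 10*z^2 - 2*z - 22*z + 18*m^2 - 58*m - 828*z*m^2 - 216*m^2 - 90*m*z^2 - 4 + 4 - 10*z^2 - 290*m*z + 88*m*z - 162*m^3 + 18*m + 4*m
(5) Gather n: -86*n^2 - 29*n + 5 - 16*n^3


(1) = -25*n - 5*s
(2) = d*(16*t^2 + 34*t + 4) + 72*t^3 + 153*t^2 + 18*t
(3) = 162*a^2 + 90*a - 28
(4) = -162*m^3 + m^2*(-828*z - 198) + m*(-90*z^2 - 202*z - 36) - 20*z^2 - 4*z
(5) = -16*n^3 - 86*n^2 - 29*n + 5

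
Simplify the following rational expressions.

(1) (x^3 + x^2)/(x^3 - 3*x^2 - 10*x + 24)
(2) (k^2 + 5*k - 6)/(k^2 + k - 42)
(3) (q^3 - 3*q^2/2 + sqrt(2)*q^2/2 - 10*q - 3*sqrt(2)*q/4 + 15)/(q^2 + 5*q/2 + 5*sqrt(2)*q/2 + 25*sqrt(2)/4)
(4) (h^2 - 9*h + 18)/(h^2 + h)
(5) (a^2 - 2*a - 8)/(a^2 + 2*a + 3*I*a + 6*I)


(1) = (x^3 + x^2)/(x^3 - 3*x^2 - 10*x + 24)
(2) = (k^2 + 5*k - 6)/(k^2 + k - 42)
(3) = (16*q^2 + q*(-32*sqrt(2) - 24) + 48*sqrt(2))/(16*q + 40)
(4) = (h^2 - 9*h + 18)/(h^2 + h)
(5) = (a - 4)/(a + 3*I)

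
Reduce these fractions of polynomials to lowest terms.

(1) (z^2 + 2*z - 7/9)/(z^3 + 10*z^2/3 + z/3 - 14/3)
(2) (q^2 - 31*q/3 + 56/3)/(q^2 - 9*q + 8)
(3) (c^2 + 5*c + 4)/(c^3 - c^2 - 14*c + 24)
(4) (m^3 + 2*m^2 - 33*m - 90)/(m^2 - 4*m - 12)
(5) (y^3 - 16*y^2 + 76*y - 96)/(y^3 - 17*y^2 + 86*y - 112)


(1) = (3*z - 1)/(3*z^2 + 3*z - 6)
(2) = (3*q - 7)/(3*q - 3)
(3) = (c + 1)/(c^2 - 5*c + 6)
(4) = (m^2 + 8*m + 15)/(m + 2)
(5) = (y - 6)/(y - 7)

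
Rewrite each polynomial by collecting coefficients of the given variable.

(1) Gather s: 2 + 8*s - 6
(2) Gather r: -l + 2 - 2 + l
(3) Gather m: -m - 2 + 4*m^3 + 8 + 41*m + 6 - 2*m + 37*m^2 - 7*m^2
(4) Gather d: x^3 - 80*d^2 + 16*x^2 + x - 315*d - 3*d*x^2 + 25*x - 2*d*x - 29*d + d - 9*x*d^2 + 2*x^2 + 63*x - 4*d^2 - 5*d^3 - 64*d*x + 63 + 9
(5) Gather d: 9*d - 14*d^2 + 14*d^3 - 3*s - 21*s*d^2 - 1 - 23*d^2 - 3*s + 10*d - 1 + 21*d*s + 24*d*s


(1) = 8*s - 4
(2) = 0
(3) = 4*m^3 + 30*m^2 + 38*m + 12
(4) = -5*d^3 + d^2*(-9*x - 84) + d*(-3*x^2 - 66*x - 343) + x^3 + 18*x^2 + 89*x + 72
(5) = 14*d^3 + d^2*(-21*s - 37) + d*(45*s + 19) - 6*s - 2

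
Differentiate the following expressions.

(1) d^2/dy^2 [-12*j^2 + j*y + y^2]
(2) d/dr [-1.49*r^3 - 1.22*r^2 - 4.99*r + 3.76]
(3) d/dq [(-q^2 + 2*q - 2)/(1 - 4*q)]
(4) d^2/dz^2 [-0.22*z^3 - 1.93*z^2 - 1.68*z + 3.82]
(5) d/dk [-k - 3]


(1) = 2
(2) = -4.47*r^2 - 2.44*r - 4.99
(3) = 2*(2*q^2 - q - 3)/(16*q^2 - 8*q + 1)
(4) = -1.32*z - 3.86
(5) = -1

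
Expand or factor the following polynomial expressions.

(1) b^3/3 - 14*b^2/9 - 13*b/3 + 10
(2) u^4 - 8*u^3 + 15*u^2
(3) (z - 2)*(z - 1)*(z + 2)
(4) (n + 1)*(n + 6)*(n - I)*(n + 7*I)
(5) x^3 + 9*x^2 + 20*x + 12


(1) = (b/3 + 1)*(b - 6)*(b - 5/3)
(2) = u^2*(u - 5)*(u - 3)
(3) = z^3 - z^2 - 4*z + 4
(4) = n^4 + 7*n^3 + 6*I*n^3 + 13*n^2 + 42*I*n^2 + 49*n + 36*I*n + 42
(5) = (x + 1)*(x + 2)*(x + 6)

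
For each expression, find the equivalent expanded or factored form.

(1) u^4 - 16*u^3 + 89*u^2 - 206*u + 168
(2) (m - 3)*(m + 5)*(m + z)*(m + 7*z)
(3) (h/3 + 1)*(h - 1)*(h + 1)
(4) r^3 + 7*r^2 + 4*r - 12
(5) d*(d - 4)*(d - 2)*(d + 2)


(1) = (u - 7)*(u - 4)*(u - 3)*(u - 2)
(2) = m^4 + 8*m^3*z + 2*m^3 + 7*m^2*z^2 + 16*m^2*z - 15*m^2 + 14*m*z^2 - 120*m*z - 105*z^2
(3) = h^3/3 + h^2 - h/3 - 1
(4) = (r - 1)*(r + 2)*(r + 6)
(5) = d^4 - 4*d^3 - 4*d^2 + 16*d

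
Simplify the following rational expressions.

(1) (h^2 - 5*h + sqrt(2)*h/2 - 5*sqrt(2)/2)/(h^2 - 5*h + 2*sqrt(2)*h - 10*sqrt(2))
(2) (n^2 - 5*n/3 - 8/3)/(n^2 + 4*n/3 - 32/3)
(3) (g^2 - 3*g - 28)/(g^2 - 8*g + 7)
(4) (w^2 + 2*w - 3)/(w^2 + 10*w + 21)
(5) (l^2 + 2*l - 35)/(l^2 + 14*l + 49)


(1) = (2*h + sqrt(2))/(2*h + 4*sqrt(2))
(2) = (n + 1)/(n + 4)
(3) = (g + 4)/(g - 1)
(4) = (w - 1)/(w + 7)
(5) = (l - 5)/(l + 7)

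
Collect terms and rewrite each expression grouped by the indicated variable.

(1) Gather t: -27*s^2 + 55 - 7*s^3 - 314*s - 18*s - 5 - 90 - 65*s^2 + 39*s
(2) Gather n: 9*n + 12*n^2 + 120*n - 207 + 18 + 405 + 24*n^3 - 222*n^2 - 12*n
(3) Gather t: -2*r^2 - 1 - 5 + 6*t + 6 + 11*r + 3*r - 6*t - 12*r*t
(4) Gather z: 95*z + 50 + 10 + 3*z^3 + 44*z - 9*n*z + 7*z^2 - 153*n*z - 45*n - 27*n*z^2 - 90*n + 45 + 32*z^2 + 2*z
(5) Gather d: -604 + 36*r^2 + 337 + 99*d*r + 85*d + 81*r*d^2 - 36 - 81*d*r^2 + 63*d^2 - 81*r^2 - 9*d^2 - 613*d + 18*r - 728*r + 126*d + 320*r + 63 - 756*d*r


(1) = -7*s^3 - 92*s^2 - 293*s - 40
(2) = 24*n^3 - 210*n^2 + 117*n + 216
(3) = -2*r^2 - 12*r*t + 14*r
(4) = -135*n + 3*z^3 + z^2*(39 - 27*n) + z*(141 - 162*n) + 105
(5) = d^2*(81*r + 54) + d*(-81*r^2 - 657*r - 402) - 45*r^2 - 390*r - 240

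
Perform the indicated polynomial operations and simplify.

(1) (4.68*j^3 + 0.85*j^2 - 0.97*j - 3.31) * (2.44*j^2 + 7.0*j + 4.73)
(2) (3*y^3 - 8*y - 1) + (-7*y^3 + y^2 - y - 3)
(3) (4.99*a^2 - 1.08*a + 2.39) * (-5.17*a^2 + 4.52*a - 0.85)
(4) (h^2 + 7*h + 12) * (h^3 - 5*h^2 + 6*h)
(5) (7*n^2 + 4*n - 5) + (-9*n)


(1) = 11.4192*j^5 + 34.834*j^4 + 25.7196*j^3 - 10.8459*j^2 - 27.7581*j - 15.6563
(2) = -4*y^3 + y^2 - 9*y - 4
(3) = -25.7983*a^4 + 28.1384*a^3 - 21.4794*a^2 + 11.7208*a - 2.0315
(4) = h^5 + 2*h^4 - 17*h^3 - 18*h^2 + 72*h
(5) = 7*n^2 - 5*n - 5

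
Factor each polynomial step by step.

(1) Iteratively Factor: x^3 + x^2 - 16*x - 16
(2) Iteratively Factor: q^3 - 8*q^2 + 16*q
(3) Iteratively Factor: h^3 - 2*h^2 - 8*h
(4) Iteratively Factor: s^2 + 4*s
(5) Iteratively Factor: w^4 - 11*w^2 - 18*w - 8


(1) = (x + 4)*(x^2 - 3*x - 4) = (x - 4)*(x + 4)*(x + 1)
(2) = (q - 4)*(q^2 - 4*q) = (q - 4)^2*(q)
(3) = (h - 4)*(h^2 + 2*h) = h*(h - 4)*(h + 2)
(4) = (s + 4)*(s)
(5) = (w - 4)*(w^3 + 4*w^2 + 5*w + 2) = (w - 4)*(w + 2)*(w^2 + 2*w + 1) = (w - 4)*(w + 1)*(w + 2)*(w + 1)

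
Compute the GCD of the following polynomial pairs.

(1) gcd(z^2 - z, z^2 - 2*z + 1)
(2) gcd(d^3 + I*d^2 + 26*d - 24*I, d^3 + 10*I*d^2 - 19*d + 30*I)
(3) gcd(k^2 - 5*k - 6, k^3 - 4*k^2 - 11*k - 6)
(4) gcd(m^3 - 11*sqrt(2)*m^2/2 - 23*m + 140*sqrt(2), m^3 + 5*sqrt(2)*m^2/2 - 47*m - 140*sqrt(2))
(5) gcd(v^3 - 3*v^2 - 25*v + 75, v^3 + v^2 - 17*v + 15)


(1) = z - 1
(2) = gcd((d - 4*I)*(d - I)*(d + 6*I), (d - I)*(d + 5*I)*(d + 6*I)) = d^2 + 5*I*d + 6
(3) = k^2 - 5*k - 6
(4) = gcd((m - 5*sqrt(2))*(m - 4*sqrt(2))*(m + 7*sqrt(2)/2), (m - 5*sqrt(2))*(m + 7*sqrt(2)/2)*(m + 4*sqrt(2))) = m^2 - 3*sqrt(2)*m/2 - 35
(5) = gcd((v - 5)*(v - 3)*(v + 5), (v - 3)*(v - 1)*(v + 5)) = v^2 + 2*v - 15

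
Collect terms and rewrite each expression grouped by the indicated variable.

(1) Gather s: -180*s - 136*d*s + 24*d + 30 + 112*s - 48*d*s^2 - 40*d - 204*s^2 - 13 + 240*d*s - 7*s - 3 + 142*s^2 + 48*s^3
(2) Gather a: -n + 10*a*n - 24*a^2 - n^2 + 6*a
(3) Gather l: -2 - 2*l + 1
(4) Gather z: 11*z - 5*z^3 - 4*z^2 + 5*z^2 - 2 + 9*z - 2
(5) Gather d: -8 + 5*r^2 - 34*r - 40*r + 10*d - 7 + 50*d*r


(1) = -16*d + 48*s^3 + s^2*(-48*d - 62) + s*(104*d - 75) + 14
(2) = -24*a^2 + a*(10*n + 6) - n^2 - n
(3) = -2*l - 1
(4) = -5*z^3 + z^2 + 20*z - 4
(5) = d*(50*r + 10) + 5*r^2 - 74*r - 15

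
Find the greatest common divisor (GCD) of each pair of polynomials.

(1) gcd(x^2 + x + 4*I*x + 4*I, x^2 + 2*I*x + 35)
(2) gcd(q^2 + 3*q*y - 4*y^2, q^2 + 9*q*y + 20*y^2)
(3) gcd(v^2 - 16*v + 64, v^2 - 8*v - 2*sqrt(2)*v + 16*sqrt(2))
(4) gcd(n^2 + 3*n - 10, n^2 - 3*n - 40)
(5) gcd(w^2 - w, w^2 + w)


(1) = 1
(2) = gcd((q - y)*(q + 4*y), (q + 4*y)*(q + 5*y)) = q + 4*y
(3) = gcd((v - 8)^2, (v - 8)*(v - 2*sqrt(2))) = v - 8
(4) = n + 5
(5) = w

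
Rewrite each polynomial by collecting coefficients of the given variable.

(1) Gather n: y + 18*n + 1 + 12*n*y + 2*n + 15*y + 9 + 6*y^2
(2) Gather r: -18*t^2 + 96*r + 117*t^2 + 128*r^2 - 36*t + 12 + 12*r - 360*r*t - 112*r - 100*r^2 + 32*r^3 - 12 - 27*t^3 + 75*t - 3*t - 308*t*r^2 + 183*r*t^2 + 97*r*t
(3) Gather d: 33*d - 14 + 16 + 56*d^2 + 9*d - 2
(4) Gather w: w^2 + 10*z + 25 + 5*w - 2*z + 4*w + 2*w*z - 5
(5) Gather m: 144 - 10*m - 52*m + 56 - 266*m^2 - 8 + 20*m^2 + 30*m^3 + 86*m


(1) = n*(12*y + 20) + 6*y^2 + 16*y + 10
(2) = 32*r^3 + r^2*(28 - 308*t) + r*(183*t^2 - 263*t - 4) - 27*t^3 + 99*t^2 + 36*t
(3) = 56*d^2 + 42*d
(4) = w^2 + w*(2*z + 9) + 8*z + 20
(5) = 30*m^3 - 246*m^2 + 24*m + 192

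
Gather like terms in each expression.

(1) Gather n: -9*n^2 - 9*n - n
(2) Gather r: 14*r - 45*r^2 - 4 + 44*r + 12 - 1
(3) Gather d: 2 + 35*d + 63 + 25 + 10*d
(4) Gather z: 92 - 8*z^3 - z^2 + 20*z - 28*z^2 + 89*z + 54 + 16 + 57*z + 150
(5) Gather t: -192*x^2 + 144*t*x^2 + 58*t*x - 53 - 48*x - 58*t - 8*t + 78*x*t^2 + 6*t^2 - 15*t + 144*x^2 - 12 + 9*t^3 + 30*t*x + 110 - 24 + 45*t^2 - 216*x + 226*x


(1) = -9*n^2 - 10*n
(2) = -45*r^2 + 58*r + 7
(3) = 45*d + 90
(4) = -8*z^3 - 29*z^2 + 166*z + 312
(5) = 9*t^3 + t^2*(78*x + 51) + t*(144*x^2 + 88*x - 81) - 48*x^2 - 38*x + 21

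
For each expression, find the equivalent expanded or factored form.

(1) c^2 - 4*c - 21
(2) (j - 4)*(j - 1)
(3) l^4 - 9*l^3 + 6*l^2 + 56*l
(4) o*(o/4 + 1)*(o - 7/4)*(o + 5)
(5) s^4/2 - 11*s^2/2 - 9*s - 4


(1) = (c - 7)*(c + 3)
(2) = j^2 - 5*j + 4
(3) = l*(l - 7)*(l - 4)*(l + 2)
(4) = o^4/4 + 29*o^3/16 + 17*o^2/16 - 35*o/4
(5) = (s/2 + 1/2)*(s - 4)*(s + 1)*(s + 2)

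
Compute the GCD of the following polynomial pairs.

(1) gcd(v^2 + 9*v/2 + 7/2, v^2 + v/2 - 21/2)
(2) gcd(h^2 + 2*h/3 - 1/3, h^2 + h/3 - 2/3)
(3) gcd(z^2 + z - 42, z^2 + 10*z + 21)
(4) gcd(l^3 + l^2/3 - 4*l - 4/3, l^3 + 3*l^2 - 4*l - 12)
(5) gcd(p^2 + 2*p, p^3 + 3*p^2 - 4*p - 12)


(1) = v + 7/2
(2) = gcd((h - 1/3)*(h + 1), (h - 2/3)*(h + 1)) = h + 1
(3) = z + 7
(4) = gcd((l - 2)*(l + 1/3)*(l + 2), (l - 2)*(l + 2)*(l + 3)) = l^2 - 4
(5) = gcd(p*(p + 2), (p - 2)*(p + 2)*(p + 3)) = p + 2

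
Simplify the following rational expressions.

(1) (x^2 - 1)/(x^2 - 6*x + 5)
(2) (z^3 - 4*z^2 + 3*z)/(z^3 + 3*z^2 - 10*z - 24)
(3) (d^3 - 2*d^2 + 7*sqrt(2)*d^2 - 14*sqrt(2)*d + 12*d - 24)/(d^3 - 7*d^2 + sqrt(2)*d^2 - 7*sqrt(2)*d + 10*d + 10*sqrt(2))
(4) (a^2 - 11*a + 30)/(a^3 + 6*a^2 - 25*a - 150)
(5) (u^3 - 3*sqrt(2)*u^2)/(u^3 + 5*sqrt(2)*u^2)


(1) = (x + 1)/(x - 5)
(2) = (z^2 - z)/(z^2 + 6*z + 8)
(3) = (d + 6*sqrt(2))/(d - 5)
(4) = (a - 6)/(a^2 + 11*a + 30)
(5) = (u - 3*sqrt(2))/(u + 5*sqrt(2))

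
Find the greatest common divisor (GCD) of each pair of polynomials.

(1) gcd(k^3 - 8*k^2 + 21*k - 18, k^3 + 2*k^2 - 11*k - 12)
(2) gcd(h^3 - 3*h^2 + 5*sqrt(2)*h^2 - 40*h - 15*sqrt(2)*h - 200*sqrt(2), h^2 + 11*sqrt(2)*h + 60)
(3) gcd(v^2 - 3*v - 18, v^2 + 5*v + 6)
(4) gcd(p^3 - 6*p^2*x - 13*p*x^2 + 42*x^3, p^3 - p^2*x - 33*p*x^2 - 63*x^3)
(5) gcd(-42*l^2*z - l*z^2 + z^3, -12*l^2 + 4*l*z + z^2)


(1) = gcd((k - 3)^2*(k - 2), (k - 3)*(k + 1)*(k + 4)) = k - 3
(2) = h + 5*sqrt(2)
(3) = gcd((v - 6)*(v + 3), (v + 2)*(v + 3)) = v + 3
(4) = -p^2 + 4*p*x + 21*x^2
(5) = 6*l + z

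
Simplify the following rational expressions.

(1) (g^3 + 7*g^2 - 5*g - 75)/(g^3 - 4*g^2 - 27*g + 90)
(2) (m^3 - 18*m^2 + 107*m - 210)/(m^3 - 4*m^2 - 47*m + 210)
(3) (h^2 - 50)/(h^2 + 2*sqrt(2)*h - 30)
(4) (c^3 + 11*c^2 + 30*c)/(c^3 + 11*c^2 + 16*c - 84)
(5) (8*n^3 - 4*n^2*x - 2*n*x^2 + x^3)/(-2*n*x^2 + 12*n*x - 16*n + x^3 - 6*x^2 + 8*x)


(1) = (g + 5)/(g - 6)
(2) = (m - 7)/(m + 7)
(3) = (h - 5*sqrt(2))/(h - 3*sqrt(2))
(4) = (c^2 + 5*c)/(c^2 + 5*c - 14)
(5) = (-4*n^2 + x^2)/(x^2 - 6*x + 8)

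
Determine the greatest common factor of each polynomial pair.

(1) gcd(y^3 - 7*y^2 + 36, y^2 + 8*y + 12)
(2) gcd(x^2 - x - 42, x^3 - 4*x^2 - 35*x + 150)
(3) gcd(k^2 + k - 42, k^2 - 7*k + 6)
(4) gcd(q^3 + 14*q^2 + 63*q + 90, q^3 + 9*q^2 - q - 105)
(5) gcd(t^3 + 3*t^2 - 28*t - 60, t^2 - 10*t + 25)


(1) = y + 2
(2) = x + 6
(3) = k - 6
(4) = gcd((q + 3)*(q + 5)*(q + 6), (q - 3)*(q + 5)*(q + 7)) = q + 5
(5) = gcd((t - 5)*(t + 2)*(t + 6), (t - 5)^2) = t - 5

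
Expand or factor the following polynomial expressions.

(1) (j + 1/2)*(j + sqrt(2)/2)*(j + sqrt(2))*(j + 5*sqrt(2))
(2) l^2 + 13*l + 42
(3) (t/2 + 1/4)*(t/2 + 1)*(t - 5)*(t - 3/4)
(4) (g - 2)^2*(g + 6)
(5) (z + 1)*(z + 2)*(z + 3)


(1) = j^4 + j^3/2 + 13*sqrt(2)*j^3/2 + 13*sqrt(2)*j^2/4 + 16*j^2 + 5*sqrt(2)*j + 8*j + 5*sqrt(2)/2
(2) = (l + 6)*(l + 7)
(3) = t^4/4 - 13*t^3/16 - 77*t^2/32 + 29*t/32 + 15/16
(4) = g^3 + 2*g^2 - 20*g + 24
(5) = z^3 + 6*z^2 + 11*z + 6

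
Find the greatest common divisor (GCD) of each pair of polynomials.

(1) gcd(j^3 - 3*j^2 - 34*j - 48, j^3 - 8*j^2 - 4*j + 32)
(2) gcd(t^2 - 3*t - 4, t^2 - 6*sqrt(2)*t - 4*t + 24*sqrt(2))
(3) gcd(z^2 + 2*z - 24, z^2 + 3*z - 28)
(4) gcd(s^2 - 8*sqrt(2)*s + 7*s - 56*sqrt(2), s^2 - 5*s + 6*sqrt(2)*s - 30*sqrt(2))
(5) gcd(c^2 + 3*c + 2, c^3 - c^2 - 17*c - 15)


(1) = j^2 - 6*j - 16
(2) = gcd((t - 4)*(t + 1), (t - 4)*(t - 6*sqrt(2))) = t - 4
(3) = gcd((z - 4)*(z + 6), (z - 4)*(z + 7)) = z - 4
(4) = 1
(5) = gcd((c + 1)*(c + 2), (c - 5)*(c + 1)*(c + 3)) = c + 1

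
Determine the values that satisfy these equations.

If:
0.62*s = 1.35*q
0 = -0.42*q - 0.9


Then:
q = -2.14
s = -4.67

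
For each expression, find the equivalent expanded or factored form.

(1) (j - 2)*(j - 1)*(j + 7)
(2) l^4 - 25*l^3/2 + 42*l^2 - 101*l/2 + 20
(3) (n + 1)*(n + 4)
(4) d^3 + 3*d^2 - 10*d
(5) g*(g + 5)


(1) = j^3 + 4*j^2 - 19*j + 14
(2) = (l - 8)*(l - 5/2)*(l - 1)^2
(3) = n^2 + 5*n + 4
(4) = d*(d - 2)*(d + 5)
(5) = g^2 + 5*g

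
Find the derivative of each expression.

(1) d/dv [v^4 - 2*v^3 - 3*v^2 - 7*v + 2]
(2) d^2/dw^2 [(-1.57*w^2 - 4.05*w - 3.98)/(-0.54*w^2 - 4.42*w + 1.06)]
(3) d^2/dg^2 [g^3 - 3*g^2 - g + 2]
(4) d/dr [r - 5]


(1) = 4*v^3 - 6*v^2 - 6*v - 7
(2) = (-5.132592*w^3 + 12.355416*w^2 + 70.906104*w + 201.544272)/(0.157464*w^6 + 3.866616*w^5 + 30.72168*w^4 + 71.17084*w^3 - 60.30552*w^2 + 14.898936*w - 1.191016)
(3) = 6*g - 6
(4) = 1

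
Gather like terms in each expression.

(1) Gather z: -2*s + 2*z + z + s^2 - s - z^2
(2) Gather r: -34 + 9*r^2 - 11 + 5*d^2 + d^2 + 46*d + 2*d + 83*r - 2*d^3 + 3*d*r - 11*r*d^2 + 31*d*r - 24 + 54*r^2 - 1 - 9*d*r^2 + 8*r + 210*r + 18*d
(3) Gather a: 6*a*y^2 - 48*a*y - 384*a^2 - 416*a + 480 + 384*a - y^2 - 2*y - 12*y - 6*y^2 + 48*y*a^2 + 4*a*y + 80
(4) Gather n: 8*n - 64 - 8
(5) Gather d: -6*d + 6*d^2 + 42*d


(1) = s^2 - 3*s - z^2 + 3*z
(2) = -2*d^3 + 6*d^2 + 66*d + r^2*(63 - 9*d) + r*(-11*d^2 + 34*d + 301) - 70
(3) = a^2*(48*y - 384) + a*(6*y^2 - 44*y - 32) - 7*y^2 - 14*y + 560
(4) = 8*n - 72
(5) = 6*d^2 + 36*d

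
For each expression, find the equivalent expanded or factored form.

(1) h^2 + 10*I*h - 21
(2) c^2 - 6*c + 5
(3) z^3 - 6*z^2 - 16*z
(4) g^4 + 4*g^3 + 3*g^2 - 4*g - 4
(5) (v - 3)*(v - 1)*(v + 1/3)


(1) = (h + 3*I)*(h + 7*I)
(2) = (c - 5)*(c - 1)
(3) = z*(z - 8)*(z + 2)
(4) = (g - 1)*(g + 1)*(g + 2)^2
(5) = v^3 - 11*v^2/3 + 5*v/3 + 1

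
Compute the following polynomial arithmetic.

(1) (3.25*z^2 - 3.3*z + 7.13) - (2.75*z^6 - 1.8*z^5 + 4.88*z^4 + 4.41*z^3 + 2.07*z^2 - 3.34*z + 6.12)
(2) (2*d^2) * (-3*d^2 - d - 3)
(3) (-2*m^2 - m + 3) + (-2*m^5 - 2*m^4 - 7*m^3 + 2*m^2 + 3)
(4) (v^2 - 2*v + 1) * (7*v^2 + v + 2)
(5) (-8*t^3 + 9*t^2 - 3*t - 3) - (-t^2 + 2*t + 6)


(1) = -2.75*z^6 + 1.8*z^5 - 4.88*z^4 - 4.41*z^3 + 1.18*z^2 + 0.04*z + 1.01
(2) = -6*d^4 - 2*d^3 - 6*d^2
(3) = -2*m^5 - 2*m^4 - 7*m^3 - m + 6
(4) = 7*v^4 - 13*v^3 + 7*v^2 - 3*v + 2
(5) = -8*t^3 + 10*t^2 - 5*t - 9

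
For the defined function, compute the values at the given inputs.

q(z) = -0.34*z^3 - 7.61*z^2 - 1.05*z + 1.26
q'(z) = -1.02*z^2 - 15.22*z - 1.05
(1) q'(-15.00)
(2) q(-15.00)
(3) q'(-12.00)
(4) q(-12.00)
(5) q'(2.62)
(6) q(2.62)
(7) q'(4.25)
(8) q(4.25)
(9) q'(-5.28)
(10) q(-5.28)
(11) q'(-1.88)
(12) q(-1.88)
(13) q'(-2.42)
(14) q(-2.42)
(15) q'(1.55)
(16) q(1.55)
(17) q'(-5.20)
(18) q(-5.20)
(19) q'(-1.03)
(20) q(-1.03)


(1) = -2.25
(2) = -547.74
(3) = 34.71
(4) = -494.46
(5) = -47.93
(6) = -59.84
(7) = -84.16
(8) = -166.76
(9) = 50.88
(10) = -155.30
(11) = 23.96
(12) = -21.40
(13) = 29.81
(14) = -35.95
(15) = -27.09
(16) = -19.92
(17) = 50.51
(18) = -151.25
(19) = 13.54
(20) = -5.36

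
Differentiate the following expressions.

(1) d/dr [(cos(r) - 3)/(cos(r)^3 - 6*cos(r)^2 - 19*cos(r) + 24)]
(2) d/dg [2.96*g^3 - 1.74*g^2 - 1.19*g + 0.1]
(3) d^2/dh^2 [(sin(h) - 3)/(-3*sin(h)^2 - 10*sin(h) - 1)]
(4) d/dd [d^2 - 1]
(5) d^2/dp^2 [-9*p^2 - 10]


(1) = (75*cos(r) - 15*cos(2*r) + cos(3*r) + 51)*sin(r)/(2*(cos(r)^3 - 6*cos(r)^2 - 19*cos(r) + 24)^2)
(2) = 8.88*g^2 - 3.48*g - 1.19
(3) = (9*sin(h)^5 - 138*sin(h)^4 - 306*sin(h)^3 - 112*sin(h)^2 + 589*sin(h) + 602)/(3*sin(h)^2 + 10*sin(h) + 1)^3
(4) = 2*d
(5) = -18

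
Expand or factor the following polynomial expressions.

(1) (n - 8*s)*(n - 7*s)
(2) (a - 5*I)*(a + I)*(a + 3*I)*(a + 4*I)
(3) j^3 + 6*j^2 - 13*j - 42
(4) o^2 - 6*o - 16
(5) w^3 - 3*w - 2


(1) = n^2 - 15*n*s + 56*s^2
(2) = a^4 + 3*I*a^3 + 21*a^2 + 83*I*a - 60
(3) = (j - 3)*(j + 2)*(j + 7)
(4) = (o - 8)*(o + 2)
(5) = (w - 2)*(w + 1)^2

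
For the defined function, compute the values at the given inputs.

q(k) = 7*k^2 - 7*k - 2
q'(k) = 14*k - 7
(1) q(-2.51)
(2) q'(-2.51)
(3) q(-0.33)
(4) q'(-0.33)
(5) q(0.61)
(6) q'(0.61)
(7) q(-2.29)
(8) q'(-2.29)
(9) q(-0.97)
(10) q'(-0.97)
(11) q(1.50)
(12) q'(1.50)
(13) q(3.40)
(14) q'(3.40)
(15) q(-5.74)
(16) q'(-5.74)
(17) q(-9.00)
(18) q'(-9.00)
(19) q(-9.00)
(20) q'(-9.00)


(1) = 59.67
(2) = -42.14
(3) = 1.07
(4) = -11.62
(5) = -3.67
(6) = 1.54
(7) = 50.74
(8) = -39.06
(9) = 11.38
(10) = -20.58
(11) = 3.25
(12) = 14.00
(13) = 55.12
(14) = 40.60
(15) = 268.81
(16) = -87.36
(17) = 628.00
(18) = -133.00
(19) = 628.00
(20) = -133.00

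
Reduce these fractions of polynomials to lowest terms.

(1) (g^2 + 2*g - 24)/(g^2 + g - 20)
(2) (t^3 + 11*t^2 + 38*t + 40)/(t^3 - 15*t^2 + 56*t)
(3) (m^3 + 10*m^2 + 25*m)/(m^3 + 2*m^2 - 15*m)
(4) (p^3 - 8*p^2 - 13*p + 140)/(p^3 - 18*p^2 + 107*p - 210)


(1) = (g + 6)/(g + 5)
(2) = (t^3 + 11*t^2 + 38*t + 40)/(t^3 - 15*t^2 + 56*t)
(3) = (m + 5)/(m - 3)
(4) = (p + 4)/(p - 6)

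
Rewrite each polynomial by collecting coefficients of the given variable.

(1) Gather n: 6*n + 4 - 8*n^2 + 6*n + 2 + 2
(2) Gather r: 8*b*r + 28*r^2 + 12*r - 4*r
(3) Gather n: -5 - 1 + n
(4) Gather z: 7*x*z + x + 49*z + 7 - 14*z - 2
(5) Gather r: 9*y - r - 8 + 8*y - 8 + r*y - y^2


(1) = -8*n^2 + 12*n + 8
(2) = 28*r^2 + r*(8*b + 8)
(3) = n - 6
(4) = x + z*(7*x + 35) + 5
(5) = r*(y - 1) - y^2 + 17*y - 16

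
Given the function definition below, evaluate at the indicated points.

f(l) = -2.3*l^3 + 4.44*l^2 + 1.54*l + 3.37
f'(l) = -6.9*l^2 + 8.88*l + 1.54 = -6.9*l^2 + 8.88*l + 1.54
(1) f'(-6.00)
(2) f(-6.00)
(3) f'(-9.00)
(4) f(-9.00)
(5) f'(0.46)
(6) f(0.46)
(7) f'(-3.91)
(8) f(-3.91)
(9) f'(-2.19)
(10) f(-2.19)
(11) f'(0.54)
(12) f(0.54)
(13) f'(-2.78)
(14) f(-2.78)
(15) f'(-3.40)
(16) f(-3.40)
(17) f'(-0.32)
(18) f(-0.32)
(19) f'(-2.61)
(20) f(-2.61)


(1) = -300.14
(2) = 650.77
(3) = -637.28
(4) = 2025.85
(5) = 4.16
(6) = 4.79
(7) = -138.67
(8) = 202.71
(9) = -51.00
(10) = 45.45
(11) = 4.32
(12) = 5.13
(13) = -76.47
(14) = 82.82
(15) = -108.42
(16) = 139.86
(17) = -2.01
(18) = 3.41
(19) = -68.64
(20) = 70.49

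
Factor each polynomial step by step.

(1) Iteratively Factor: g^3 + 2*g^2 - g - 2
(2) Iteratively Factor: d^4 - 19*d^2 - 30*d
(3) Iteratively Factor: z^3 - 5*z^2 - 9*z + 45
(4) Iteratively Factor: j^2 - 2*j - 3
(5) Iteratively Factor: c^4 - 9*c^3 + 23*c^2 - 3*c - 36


(1) = (g + 1)*(g^2 + g - 2) = (g - 1)*(g + 1)*(g + 2)
(2) = (d - 5)*(d^3 + 5*d^2 + 6*d) = d*(d - 5)*(d^2 + 5*d + 6) = d*(d - 5)*(d + 3)*(d + 2)
(3) = (z - 5)*(z^2 - 9) = (z - 5)*(z - 3)*(z + 3)
(4) = (j + 1)*(j - 3)
(5) = (c - 3)*(c^3 - 6*c^2 + 5*c + 12) = (c - 3)^2*(c^2 - 3*c - 4) = (c - 4)*(c - 3)^2*(c + 1)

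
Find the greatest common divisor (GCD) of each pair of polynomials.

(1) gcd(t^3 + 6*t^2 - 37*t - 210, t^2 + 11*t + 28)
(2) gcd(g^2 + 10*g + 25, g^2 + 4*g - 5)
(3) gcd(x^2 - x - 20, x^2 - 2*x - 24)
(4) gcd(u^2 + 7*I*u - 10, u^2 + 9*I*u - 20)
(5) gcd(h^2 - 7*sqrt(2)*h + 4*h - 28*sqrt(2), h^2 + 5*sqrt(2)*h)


(1) = t + 7
(2) = g + 5
(3) = gcd((x - 5)*(x + 4), (x - 6)*(x + 4)) = x + 4
(4) = gcd((u + 2*I)*(u + 5*I), (u + 4*I)*(u + 5*I)) = u + 5*I
(5) = 1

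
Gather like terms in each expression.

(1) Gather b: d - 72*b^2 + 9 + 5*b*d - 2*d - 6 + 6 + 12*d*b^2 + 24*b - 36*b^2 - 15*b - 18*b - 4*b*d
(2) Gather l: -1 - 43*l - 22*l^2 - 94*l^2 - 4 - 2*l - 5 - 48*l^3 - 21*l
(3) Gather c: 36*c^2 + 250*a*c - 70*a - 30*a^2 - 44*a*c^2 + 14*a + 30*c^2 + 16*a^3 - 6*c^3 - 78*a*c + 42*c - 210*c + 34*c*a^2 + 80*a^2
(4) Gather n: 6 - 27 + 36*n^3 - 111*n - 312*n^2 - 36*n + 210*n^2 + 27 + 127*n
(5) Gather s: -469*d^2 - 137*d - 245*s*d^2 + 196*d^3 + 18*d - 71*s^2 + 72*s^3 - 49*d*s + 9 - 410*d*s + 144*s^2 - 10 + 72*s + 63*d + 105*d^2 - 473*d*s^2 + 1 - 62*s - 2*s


(1) = b^2*(12*d - 108) + b*(d - 9) - d + 9
(2) = -48*l^3 - 116*l^2 - 66*l - 10
(3) = 16*a^3 + 50*a^2 - 56*a - 6*c^3 + c^2*(66 - 44*a) + c*(34*a^2 + 172*a - 168)
(4) = 36*n^3 - 102*n^2 - 20*n + 6
(5) = 196*d^3 - 364*d^2 - 56*d + 72*s^3 + s^2*(73 - 473*d) + s*(-245*d^2 - 459*d + 8)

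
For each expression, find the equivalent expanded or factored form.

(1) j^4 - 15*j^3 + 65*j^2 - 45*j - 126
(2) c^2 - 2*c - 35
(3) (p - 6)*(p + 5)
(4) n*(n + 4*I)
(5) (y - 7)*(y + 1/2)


(1) = (j - 7)*(j - 6)*(j - 3)*(j + 1)
(2) = (c - 7)*(c + 5)
(3) = p^2 - p - 30
(4) = n^2 + 4*I*n
(5) = y^2 - 13*y/2 - 7/2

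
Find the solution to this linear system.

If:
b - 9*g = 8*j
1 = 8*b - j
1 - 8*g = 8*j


Then:
b = 17/72
g = -55/72
j = 8/9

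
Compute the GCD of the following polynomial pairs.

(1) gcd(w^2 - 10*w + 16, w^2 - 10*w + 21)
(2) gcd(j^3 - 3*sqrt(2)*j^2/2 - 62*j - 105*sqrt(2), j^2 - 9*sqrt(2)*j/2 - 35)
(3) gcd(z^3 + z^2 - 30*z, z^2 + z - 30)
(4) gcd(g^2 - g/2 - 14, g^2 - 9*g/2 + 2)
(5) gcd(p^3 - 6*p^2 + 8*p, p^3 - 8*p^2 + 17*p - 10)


(1) = 1
(2) = gcd((j - 7*sqrt(2))*(j + 5*sqrt(2)/2)*(j + 3*sqrt(2)), (j - 7*sqrt(2))*(j + 5*sqrt(2)/2)) = j^2 - 9*sqrt(2)*j/2 - 35
(3) = gcd(z*(z - 5)*(z + 6), (z - 5)*(z + 6)) = z^2 + z - 30
(4) = g - 4
(5) = p - 2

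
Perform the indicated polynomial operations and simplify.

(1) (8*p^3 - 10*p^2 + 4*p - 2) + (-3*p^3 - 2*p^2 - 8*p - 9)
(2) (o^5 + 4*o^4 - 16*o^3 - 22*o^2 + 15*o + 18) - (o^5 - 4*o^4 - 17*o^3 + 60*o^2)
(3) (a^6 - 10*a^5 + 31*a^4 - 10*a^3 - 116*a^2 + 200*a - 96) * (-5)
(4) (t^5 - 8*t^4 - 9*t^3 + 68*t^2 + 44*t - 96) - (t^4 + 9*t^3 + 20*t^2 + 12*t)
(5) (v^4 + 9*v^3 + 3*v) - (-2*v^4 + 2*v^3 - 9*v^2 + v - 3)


(1) = 5*p^3 - 12*p^2 - 4*p - 11
(2) = 8*o^4 + o^3 - 82*o^2 + 15*o + 18
(3) = -5*a^6 + 50*a^5 - 155*a^4 + 50*a^3 + 580*a^2 - 1000*a + 480
(4) = t^5 - 9*t^4 - 18*t^3 + 48*t^2 + 32*t - 96
(5) = 3*v^4 + 7*v^3 + 9*v^2 + 2*v + 3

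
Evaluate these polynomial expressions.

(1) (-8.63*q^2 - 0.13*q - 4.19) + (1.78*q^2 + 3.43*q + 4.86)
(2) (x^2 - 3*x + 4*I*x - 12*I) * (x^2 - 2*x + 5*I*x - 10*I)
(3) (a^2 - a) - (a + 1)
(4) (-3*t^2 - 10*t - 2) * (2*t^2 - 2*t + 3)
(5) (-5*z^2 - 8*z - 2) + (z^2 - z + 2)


(1) = -6.85*q^2 + 3.3*q + 0.67
(2) = x^4 - 5*x^3 + 9*I*x^3 - 14*x^2 - 45*I*x^2 + 100*x + 54*I*x - 120
(3) = a^2 - 2*a - 1
(4) = -6*t^4 - 14*t^3 + 7*t^2 - 26*t - 6
(5) = -4*z^2 - 9*z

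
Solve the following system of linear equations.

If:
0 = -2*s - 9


Then:
s = -9/2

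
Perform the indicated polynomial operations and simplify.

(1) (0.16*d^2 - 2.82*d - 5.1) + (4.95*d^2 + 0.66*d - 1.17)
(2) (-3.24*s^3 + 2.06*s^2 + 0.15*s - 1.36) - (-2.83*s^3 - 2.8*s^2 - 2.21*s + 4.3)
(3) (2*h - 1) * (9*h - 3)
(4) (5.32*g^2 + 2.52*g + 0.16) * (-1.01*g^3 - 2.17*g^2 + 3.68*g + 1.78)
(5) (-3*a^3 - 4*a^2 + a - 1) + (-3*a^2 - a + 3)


(1) = 5.11*d^2 - 2.16*d - 6.27
(2) = -0.41*s^3 + 4.86*s^2 + 2.36*s - 5.66
(3) = 18*h^2 - 15*h + 3
(4) = -5.3732*g^5 - 14.0896*g^4 + 13.9476*g^3 + 18.396*g^2 + 5.0744*g + 0.2848
(5) = -3*a^3 - 7*a^2 + 2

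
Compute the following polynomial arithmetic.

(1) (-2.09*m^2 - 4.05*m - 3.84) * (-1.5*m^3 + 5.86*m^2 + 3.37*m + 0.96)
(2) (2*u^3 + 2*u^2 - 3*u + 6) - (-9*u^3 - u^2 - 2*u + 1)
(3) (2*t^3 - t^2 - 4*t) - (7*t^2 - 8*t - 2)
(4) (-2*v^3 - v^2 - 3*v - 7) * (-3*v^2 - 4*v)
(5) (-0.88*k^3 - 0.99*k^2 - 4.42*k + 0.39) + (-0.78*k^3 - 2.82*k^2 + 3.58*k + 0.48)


(1) = 3.135*m^5 - 6.1724*m^4 - 25.0163*m^3 - 38.1573*m^2 - 16.8288*m - 3.6864
(2) = 11*u^3 + 3*u^2 - u + 5
(3) = 2*t^3 - 8*t^2 + 4*t + 2
(4) = 6*v^5 + 11*v^4 + 13*v^3 + 33*v^2 + 28*v
(5) = -1.66*k^3 - 3.81*k^2 - 0.84*k + 0.87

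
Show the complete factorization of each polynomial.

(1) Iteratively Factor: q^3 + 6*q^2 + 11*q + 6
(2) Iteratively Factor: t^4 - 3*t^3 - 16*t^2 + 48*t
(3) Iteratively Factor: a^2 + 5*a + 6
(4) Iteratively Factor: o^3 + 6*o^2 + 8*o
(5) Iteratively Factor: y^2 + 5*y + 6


(1) = (q + 3)*(q^2 + 3*q + 2) = (q + 2)*(q + 3)*(q + 1)
(2) = (t + 4)*(t^3 - 7*t^2 + 12*t) = t*(t + 4)*(t^2 - 7*t + 12) = t*(t - 3)*(t + 4)*(t - 4)
(3) = (a + 3)*(a + 2)
(4) = (o + 2)*(o^2 + 4*o) = (o + 2)*(o + 4)*(o)
(5) = (y + 3)*(y + 2)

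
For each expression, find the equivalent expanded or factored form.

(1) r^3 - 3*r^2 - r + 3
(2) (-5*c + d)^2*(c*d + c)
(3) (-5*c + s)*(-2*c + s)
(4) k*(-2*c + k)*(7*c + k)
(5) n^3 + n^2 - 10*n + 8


(1) = (r - 3)*(r - 1)*(r + 1)
(2) = 25*c^3*d + 25*c^3 - 10*c^2*d^2 - 10*c^2*d + c*d^3 + c*d^2
(3) = 10*c^2 - 7*c*s + s^2
(4) = -14*c^2*k + 5*c*k^2 + k^3
(5) = (n - 2)*(n - 1)*(n + 4)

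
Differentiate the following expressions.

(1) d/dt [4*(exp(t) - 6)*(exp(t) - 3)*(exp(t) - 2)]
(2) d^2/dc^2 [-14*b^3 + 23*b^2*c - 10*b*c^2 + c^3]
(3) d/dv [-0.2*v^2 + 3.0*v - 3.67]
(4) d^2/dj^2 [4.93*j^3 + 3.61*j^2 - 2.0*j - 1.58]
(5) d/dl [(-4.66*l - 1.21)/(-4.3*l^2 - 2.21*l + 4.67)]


(1) = (12*exp(2*t) - 88*exp(t) + 144)*exp(t)
(2) = -20*b + 6*c
(3) = 3.0 - 0.4*v
(4) = 29.58*j + 7.22
(5) = (20.038*l^2 + 10.2986*l - (4.66*l + 1.21)*(8.6*l + 2.21) - 21.7622)/(4.3*l^2 + 2.21*l - 4.67)^2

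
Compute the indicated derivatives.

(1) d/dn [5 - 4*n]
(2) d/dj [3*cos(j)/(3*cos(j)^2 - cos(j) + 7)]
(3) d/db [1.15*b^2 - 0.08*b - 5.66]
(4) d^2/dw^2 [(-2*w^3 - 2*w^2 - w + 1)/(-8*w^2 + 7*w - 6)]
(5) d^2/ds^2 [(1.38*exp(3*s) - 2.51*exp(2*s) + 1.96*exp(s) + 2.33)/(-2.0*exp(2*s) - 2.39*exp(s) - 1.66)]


(1) = -4
(2) = 3*(3*cos(j)^2 - 7)*sin(j)/(3*sin(j)^2 + cos(j) - 10)^2
(3) = 2.3*b - 0.08
(4) = 2*(178*w^3 - 732*w^2 + 240*w + 113)/(512*w^6 - 1344*w^5 + 2328*w^4 - 2359*w^3 + 1746*w^2 - 756*w + 216)
(5) = (-5.52*exp(6*s) - 19.7892*exp(5*s) - 60.531792*exp(4*s) - 107.131761*exp(3*s) + 1.28097*exp(2*s) + 53.075535*exp(s) + 3.843066)*exp(s)/(8.0*exp(6*s) + 28.68*exp(5*s) + 54.1926*exp(4*s) + 61.260719*exp(3*s) + 44.979858*exp(2*s) + 19.757652*exp(s) + 4.574296)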